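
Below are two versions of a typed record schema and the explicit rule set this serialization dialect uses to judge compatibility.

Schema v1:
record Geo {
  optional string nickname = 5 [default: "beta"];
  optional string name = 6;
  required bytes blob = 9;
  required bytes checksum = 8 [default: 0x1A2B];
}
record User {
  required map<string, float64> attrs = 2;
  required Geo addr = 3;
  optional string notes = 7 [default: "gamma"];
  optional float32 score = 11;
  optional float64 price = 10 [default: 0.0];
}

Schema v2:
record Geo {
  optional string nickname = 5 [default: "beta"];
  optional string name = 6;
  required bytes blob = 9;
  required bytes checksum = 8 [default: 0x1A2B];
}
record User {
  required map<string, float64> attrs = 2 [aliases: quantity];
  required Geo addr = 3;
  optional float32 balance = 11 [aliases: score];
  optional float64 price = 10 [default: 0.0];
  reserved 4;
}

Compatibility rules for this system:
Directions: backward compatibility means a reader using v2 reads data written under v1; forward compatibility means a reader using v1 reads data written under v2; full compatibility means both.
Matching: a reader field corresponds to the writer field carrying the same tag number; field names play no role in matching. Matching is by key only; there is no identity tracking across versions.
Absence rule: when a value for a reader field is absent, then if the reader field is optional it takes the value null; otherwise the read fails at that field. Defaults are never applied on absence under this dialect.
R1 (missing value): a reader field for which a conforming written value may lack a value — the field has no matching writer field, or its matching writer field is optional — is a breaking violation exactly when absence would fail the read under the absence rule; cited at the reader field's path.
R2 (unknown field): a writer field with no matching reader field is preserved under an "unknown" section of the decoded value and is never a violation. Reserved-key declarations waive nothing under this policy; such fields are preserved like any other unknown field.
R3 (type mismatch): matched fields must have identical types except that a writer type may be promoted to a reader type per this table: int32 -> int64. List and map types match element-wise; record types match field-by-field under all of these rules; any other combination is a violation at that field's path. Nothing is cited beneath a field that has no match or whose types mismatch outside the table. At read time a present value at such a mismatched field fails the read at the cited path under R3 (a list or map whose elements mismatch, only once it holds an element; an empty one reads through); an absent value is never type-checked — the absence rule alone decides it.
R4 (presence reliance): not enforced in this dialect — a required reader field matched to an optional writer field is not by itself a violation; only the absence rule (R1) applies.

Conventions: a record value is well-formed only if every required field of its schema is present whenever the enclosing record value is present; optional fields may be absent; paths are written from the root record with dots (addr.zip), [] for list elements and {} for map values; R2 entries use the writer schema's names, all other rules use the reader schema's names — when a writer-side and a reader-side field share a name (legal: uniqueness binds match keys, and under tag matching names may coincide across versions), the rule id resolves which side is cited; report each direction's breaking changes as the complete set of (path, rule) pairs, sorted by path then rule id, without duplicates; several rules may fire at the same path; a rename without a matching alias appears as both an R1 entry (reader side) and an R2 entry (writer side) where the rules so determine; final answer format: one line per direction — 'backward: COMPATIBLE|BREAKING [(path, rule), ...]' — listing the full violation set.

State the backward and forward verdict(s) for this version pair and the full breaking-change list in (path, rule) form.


in User below, arrows point writer -> reader
backward for User (reader v2, writer v1):
  map<string, float64> -> map<string, float64>, writer required: attrs aligns to attrs
  Geo -> Geo, writer required: addr aligns to addr
  float32 -> float32, writer optional: balance aligns to score
  float64 -> float64, writer optional: price aligns to price
  writer field notes has no reader counterpart
  string -> string, writer optional: addr.nickname aligns to addr.nickname
  string -> string, writer optional: addr.name aligns to addr.name
  bytes -> bytes, writer required: addr.blob aligns to addr.blob
  bytes -> bytes, writer required: addr.checksum aligns to addr.checksum
  => backward verdict for User: COMPATIBLE, no violations
forward for User (reader v1, writer v2):
  map<string, float64> -> map<string, float64>, writer required: attrs aligns to attrs
  Geo -> Geo, writer required: addr aligns to addr
  notes: no writer-side match
  float32 -> float32, writer optional: score aligns to balance
  float64 -> float64, writer optional: price aligns to price
  string -> string, writer optional: addr.nickname aligns to addr.nickname
  string -> string, writer optional: addr.name aligns to addr.name
  bytes -> bytes, writer required: addr.blob aligns to addr.blob
  bytes -> bytes, writer required: addr.checksum aligns to addr.checksum
  => forward verdict for User: COMPATIBLE, no violations

backward: COMPATIBLE []; forward: COMPATIBLE []


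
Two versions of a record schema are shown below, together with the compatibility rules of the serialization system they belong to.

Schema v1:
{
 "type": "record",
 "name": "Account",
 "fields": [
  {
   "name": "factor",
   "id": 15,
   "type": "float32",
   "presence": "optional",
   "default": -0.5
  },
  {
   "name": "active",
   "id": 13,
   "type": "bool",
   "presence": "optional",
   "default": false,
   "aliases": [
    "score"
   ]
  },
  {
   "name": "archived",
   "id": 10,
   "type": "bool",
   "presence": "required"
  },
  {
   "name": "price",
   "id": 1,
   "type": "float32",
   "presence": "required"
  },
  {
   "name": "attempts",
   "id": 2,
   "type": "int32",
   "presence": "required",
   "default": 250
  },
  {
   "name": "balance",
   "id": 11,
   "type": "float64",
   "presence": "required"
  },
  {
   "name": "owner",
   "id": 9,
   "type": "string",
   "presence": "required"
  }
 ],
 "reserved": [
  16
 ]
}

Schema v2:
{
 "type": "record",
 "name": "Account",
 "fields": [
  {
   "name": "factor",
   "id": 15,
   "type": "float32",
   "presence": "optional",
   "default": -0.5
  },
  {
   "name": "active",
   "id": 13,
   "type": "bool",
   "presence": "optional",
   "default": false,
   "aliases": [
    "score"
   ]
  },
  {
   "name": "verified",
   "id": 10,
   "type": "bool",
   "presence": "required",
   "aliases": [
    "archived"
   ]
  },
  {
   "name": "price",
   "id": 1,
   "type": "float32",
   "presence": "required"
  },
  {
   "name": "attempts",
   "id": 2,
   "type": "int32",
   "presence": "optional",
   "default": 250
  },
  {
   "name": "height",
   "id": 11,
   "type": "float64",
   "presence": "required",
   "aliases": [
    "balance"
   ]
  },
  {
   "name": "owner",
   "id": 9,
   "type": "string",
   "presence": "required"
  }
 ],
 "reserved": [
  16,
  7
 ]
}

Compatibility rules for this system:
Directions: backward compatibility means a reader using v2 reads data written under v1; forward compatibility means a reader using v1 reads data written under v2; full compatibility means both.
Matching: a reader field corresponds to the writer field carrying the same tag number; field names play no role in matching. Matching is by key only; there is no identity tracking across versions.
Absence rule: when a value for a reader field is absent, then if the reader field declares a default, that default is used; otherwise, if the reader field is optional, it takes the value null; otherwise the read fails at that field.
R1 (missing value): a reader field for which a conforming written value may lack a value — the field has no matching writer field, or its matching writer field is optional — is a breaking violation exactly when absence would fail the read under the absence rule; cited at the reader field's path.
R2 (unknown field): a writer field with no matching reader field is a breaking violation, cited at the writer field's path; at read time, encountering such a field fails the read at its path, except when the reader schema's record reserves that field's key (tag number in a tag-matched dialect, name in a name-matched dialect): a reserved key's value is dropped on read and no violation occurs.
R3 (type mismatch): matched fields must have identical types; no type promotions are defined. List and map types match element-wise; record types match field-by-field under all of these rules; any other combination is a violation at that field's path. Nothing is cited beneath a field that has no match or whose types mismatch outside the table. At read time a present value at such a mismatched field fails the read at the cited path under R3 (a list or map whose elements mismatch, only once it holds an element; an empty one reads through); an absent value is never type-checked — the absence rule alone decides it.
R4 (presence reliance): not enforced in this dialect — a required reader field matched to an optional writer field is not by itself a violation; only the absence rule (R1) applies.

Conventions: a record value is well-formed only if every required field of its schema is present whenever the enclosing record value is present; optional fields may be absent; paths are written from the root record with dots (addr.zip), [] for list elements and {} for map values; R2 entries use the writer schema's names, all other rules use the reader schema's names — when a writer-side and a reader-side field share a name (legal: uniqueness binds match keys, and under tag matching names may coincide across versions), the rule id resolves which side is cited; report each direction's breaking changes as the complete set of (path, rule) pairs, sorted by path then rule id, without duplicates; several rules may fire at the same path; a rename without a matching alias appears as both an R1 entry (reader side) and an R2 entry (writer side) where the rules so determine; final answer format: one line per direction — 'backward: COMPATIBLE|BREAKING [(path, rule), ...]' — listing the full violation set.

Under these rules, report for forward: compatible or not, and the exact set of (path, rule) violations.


forward: COMPATIBLE []

the writer's type comes first in each Account pair
forward on Account — v1 reading data written by v2:
  factor: paired with writer factor (float32 -> float32; writer optional)
  active: paired with writer active (bool -> bool; writer optional)
  archived: paired with writer verified (bool -> bool; writer required)
  price: paired with writer price (float32 -> float32; writer required)
  attempts: paired with writer attempts (int32 -> int32; writer optional)
  balance: paired with writer height (float64 -> float64; writer required)
  owner: paired with writer owner (string -> string; writer required)
  => no violations; forward on Account: COMPATIBLE
the rest of the Account diff is inert for this question:
  field attempts in record Account: required changed to optional -> inert for the asked Account verdict: nothing fires
  renamed field balance to height in record Account (alias balance declared on the renamed field) -> inert for the asked Account verdict: nothing fires
  renamed field archived to verified in record Account (alias archived declared on the renamed field) -> inert for the asked Account verdict: nothing fires


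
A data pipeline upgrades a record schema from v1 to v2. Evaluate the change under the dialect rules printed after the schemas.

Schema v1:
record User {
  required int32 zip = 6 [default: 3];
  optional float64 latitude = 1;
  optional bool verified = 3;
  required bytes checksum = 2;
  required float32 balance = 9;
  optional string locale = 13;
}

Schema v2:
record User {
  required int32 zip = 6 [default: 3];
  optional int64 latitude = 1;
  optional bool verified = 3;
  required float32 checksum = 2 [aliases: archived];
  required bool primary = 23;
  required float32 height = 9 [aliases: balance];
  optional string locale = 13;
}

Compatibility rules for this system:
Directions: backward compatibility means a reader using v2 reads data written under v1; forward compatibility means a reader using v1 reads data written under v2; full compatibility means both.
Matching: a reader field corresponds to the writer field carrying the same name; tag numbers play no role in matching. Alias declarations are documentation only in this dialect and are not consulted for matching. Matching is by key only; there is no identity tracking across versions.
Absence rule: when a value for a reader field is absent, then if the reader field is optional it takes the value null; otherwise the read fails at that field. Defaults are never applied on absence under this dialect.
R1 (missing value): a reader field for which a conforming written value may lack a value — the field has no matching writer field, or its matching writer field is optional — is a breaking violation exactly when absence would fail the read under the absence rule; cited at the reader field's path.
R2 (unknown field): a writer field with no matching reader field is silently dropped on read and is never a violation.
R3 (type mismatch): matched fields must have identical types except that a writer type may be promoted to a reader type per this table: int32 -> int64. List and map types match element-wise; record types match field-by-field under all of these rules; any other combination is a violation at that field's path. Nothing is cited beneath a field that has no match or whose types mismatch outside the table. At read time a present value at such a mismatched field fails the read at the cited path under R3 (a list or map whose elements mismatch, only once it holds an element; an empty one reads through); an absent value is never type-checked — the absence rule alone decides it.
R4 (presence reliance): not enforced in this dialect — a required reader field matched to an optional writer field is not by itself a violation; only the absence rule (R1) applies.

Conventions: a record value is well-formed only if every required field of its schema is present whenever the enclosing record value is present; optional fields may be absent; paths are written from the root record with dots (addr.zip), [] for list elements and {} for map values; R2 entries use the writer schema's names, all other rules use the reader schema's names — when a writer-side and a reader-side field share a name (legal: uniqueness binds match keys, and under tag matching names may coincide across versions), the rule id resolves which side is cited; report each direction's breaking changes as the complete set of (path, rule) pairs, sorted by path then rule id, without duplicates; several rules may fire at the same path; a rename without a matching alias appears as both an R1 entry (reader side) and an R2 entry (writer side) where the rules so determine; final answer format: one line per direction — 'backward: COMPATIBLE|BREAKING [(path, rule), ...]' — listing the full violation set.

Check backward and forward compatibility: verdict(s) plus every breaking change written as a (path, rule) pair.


backward: BREAKING [(checksum, R3), (height, R1), (latitude, R3), (primary, R1)]; forward: BREAKING [(balance, R1), (checksum, R3), (latitude, R3)]

arrows below run writer -> reader for User
backward pass over User, reader schema v2, writer schema v1:
  writer required, int32 -> int32: reader zip maps from writer zip
  writer optional, float64 -> int64: reader latitude maps from writer latitude
  writer optional, bool -> bool: reader verified maps from writer verified
  writer required, bytes -> float32: reader checksum maps from writer checksum
  no writer field matches reader primary
  no writer field matches reader height
  writer optional, string -> string: reader locale maps from writer locale
  writer balance: unknown to reader
  rule R3 violated at checksum
  rule R1 violated at height
  rule R3 violated at latitude
  rule R1 violated at primary
  => backward verdict for User: BREAKING, 4 violation(s)
forward pass over User, reader schema v1, writer schema v2:
  writer required, int32 -> int32: reader zip maps from writer zip
  writer optional, int64 -> float64: reader latitude maps from writer latitude
  writer optional, bool -> bool: reader verified maps from writer verified
  writer required, float32 -> bytes: reader checksum maps from writer checksum
  no writer field matches reader balance
  writer optional, string -> string: reader locale maps from writer locale
  writer primary: unknown to reader
  writer height: unknown to reader
  rule R1 violated at balance
  rule R3 violated at checksum
  rule R3 violated at latitude
  => forward verdict for User: BREAKING, 3 violation(s)


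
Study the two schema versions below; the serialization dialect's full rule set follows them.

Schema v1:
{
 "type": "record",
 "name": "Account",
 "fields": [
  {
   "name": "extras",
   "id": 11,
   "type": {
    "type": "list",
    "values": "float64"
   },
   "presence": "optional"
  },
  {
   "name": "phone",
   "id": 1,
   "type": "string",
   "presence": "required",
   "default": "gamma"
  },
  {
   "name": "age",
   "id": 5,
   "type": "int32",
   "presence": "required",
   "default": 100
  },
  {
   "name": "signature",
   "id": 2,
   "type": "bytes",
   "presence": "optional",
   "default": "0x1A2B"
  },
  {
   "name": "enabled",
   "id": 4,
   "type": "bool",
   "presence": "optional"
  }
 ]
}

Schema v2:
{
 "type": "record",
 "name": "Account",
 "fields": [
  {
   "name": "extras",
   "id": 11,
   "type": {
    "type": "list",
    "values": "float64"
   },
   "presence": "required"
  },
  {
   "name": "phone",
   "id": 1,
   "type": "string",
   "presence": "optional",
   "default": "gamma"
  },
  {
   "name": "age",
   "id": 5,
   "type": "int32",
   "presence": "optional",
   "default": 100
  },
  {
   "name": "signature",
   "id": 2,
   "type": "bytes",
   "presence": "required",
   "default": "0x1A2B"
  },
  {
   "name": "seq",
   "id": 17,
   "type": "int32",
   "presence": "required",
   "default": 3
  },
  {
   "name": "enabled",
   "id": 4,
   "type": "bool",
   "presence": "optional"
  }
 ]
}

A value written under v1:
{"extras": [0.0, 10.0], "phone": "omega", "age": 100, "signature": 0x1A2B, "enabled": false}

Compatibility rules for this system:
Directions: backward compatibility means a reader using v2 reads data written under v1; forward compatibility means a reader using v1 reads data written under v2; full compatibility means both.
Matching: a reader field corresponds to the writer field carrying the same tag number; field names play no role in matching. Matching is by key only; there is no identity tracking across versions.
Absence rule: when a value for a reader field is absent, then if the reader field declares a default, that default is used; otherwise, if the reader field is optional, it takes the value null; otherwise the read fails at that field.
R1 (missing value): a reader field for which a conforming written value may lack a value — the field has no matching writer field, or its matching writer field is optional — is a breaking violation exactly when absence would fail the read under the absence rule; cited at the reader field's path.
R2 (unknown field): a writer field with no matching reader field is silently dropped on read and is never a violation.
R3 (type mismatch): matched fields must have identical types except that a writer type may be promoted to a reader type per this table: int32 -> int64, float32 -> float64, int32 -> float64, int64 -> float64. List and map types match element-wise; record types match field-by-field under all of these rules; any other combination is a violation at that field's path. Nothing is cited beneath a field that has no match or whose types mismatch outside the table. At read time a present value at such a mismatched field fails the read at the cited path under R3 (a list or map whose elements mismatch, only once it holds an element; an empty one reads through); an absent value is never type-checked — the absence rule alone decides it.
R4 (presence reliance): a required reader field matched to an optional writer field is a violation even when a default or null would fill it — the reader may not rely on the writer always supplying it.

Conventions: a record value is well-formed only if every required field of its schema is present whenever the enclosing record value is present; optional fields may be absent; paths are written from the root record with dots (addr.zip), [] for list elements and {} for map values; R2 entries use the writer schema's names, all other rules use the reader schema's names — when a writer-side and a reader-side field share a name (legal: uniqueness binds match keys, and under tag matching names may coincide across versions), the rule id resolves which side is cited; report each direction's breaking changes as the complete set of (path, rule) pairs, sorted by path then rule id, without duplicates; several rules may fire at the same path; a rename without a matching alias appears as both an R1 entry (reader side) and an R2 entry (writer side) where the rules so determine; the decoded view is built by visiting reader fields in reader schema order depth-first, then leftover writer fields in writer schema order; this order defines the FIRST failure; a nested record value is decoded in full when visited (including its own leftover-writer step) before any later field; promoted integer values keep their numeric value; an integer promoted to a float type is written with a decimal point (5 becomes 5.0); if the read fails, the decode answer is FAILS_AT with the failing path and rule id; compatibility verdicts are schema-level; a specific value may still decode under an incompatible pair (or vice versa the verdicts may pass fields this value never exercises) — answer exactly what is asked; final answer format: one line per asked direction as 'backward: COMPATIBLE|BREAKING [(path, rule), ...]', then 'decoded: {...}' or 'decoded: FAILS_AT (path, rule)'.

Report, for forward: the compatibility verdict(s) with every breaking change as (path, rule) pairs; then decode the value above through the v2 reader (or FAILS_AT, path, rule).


forward: BREAKING [(age, R4), (phone, R4)]; decoded: {"extras": [0.0, 10.0], "phone": "omega", "age": 100, "signature": 0x1A2B, "seq": 3, "enabled": false}

the writer's type comes first in each Account pair
checking forward for Account: reader v1 against writer v2:
  extras: paired with writer extras (list<float64> -> list<float64>; writer required)
  phone: paired with writer phone (string -> string; writer optional)
  age: paired with writer age (int32 -> int32; writer optional)
  signature: paired with writer signature (bytes -> bytes; writer required)
  enabled: paired with writer enabled (bool -> bool; writer optional)
  seq (writer side), unknown to reader
  breaking: (age, R4)
  breaking: (phone, R4)
  => 2 violation(s): forward is BREAKING for Account
decode walk for Account under reader schema v2:
  extras := [0.0, 10.0]
  phone := "omega"
  age := 100
  signature := 0x1A2B
  seq := 3 (absent -> default)
  enabled := false
  => decoded: {"extras": [0.0, 10.0], "phone": "omega", "age": 100, "signature": 0x1A2B, "seq": 3, "enabled": false}
checking off the Account differences that do not matter here:
  field extras in record Account: optional changed to required -> affects backward compatibility only, which is not asked
  field signature in record Account: optional changed to required -> affects backward compatibility only, which is not asked


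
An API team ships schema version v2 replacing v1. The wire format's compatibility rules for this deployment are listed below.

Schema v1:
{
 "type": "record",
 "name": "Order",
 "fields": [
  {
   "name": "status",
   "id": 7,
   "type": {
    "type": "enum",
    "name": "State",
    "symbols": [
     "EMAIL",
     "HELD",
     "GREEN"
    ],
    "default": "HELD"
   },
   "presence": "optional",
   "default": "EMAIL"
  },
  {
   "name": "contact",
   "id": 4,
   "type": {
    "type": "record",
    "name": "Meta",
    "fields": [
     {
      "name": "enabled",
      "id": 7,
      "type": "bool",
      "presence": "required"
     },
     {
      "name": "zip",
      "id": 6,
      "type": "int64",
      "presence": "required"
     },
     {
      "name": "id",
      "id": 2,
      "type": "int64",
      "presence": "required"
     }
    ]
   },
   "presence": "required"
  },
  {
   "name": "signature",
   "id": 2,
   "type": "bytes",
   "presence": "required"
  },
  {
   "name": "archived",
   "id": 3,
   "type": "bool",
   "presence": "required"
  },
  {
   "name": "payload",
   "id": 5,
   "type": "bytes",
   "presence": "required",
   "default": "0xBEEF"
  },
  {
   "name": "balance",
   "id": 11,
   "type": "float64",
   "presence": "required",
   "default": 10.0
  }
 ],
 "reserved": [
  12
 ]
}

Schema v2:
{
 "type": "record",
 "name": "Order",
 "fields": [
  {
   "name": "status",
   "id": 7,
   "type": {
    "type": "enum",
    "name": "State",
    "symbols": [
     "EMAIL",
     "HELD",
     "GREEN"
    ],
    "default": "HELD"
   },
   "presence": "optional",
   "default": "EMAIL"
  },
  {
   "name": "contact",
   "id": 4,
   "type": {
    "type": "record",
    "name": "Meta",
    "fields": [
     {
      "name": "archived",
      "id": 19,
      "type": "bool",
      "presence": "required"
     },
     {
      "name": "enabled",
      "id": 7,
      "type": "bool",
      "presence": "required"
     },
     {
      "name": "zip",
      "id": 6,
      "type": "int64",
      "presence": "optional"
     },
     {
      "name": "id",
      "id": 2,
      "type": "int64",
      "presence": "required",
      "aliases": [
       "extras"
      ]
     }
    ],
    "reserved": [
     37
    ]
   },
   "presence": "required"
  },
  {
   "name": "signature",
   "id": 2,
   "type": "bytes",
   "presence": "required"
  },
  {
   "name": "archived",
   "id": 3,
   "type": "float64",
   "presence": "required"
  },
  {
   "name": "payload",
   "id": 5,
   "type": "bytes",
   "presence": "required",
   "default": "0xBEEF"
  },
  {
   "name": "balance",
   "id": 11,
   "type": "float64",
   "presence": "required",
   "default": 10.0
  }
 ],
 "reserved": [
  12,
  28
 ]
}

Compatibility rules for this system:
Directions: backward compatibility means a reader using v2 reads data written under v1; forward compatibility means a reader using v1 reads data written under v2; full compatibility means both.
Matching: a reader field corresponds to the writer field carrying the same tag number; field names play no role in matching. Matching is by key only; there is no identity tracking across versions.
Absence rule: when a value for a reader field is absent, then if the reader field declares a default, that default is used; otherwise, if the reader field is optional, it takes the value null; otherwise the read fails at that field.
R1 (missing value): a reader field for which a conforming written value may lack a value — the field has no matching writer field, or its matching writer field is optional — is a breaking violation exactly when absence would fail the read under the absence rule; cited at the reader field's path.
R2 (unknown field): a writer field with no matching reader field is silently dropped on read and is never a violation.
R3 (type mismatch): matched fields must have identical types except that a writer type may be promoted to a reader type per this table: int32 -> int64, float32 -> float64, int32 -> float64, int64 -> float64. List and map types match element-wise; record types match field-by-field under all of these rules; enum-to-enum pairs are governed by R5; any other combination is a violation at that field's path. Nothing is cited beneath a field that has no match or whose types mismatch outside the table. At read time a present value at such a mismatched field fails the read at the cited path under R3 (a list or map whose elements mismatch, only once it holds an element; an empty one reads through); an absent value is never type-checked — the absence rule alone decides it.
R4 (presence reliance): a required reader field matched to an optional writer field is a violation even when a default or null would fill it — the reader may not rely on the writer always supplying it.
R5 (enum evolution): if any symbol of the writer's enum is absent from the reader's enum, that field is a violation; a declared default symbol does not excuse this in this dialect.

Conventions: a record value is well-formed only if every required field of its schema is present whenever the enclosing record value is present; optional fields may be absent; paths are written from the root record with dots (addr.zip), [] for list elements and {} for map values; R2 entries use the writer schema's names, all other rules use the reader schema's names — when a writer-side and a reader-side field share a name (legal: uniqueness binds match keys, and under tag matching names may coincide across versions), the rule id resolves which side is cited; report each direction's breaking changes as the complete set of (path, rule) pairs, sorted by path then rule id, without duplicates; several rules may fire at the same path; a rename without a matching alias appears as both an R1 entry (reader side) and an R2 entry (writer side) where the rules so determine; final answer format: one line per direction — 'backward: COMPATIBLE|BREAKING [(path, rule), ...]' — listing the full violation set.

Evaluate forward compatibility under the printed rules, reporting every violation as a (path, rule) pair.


forward: BREAKING [(archived, R3), (contact.zip, R1), (contact.zip, R4)]

each type pair in Order: writer, then reader
checking forward for Order: reader v1 against writer v2:
  status: State -> State, writer optional; from status
  contact: Meta -> Meta, writer required; from contact
  signature: bytes -> bytes, writer required; from signature
  archived: float64 -> bool, writer required; from archived
  payload: bytes -> bytes, writer required; from payload
  balance: float64 -> float64, writer required; from balance
  contact.enabled: bool -> bool, writer required; from contact.enabled
  contact.zip: int64 -> int64, writer optional; from contact.zip
  contact.id: int64 -> int64, writer required; from contact.id
  writer field contact.archived has no reader counterpart
  R3 fires at archived
  R1 fires at contact.zip
  R4 fires at contact.zip
  => forward verdict for Order: BREAKING, 3 violation(s)
the rest of the Order diff is inert for this question:
  added field archived to record Meta: required bool, tag 19 (in v2 it sits immediately before enabled) -> fires only in the backward direction of Order, which is not asked here


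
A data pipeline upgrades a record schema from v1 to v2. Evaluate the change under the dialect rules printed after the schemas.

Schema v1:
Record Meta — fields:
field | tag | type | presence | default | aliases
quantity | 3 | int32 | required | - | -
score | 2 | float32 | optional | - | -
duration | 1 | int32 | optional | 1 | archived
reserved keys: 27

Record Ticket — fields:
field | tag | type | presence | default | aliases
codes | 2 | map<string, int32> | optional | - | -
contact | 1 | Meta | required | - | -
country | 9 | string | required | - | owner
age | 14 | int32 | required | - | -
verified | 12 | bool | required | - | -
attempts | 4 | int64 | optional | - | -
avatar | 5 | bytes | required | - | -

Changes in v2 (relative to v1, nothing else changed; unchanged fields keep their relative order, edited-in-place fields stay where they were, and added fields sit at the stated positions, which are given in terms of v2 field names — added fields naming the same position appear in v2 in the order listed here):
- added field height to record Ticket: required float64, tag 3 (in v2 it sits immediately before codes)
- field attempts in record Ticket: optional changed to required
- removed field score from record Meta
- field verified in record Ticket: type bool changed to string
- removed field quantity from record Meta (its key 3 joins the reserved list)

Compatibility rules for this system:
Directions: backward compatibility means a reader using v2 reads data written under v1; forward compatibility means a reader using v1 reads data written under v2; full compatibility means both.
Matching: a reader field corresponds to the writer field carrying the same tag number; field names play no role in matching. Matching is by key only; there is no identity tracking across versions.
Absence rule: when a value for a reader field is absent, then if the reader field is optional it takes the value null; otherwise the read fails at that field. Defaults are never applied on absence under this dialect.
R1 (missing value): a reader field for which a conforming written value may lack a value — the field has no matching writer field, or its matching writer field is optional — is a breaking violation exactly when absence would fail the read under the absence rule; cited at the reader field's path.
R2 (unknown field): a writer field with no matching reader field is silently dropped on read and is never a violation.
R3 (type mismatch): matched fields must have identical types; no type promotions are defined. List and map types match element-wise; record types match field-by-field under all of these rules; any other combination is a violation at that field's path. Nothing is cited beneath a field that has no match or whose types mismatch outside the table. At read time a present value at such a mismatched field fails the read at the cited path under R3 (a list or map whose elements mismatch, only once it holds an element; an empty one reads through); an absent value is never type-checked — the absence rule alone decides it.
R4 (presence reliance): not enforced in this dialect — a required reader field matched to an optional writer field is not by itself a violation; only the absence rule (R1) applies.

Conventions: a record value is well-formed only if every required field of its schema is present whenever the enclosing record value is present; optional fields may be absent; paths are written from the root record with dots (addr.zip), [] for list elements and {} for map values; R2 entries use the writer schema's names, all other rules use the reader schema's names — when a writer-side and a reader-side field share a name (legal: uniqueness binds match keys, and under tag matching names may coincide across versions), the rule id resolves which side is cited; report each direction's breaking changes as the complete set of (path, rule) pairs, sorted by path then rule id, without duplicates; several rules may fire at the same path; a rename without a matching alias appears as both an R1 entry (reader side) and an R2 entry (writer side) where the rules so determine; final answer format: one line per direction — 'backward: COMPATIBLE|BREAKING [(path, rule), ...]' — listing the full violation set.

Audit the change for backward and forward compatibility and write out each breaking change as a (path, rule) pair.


backward: BREAKING [(attempts, R1), (height, R1), (verified, R3)]; forward: BREAKING [(contact.quantity, R1), (verified, R3)]

arrows below run writer -> reader for Ticket
checking backward for Ticket: reader v2 against writer v1:
  height: no writer match
  codes <- codes (map<string, int32> -> map<string, int32>, writer optional)
  contact <- contact (Meta -> Meta, writer required)
  country <- country (string -> string, writer required)
  age <- age (int32 -> int32, writer required)
  verified <- verified (bool -> string, writer required)
  attempts <- attempts (int64 -> int64, writer optional)
  avatar <- avatar (bytes -> bytes, writer required)
  contact.duration <- contact.duration (int32 -> int32, writer optional)
  writer field contact.quantity has no reader counterpart
  writer field contact.score has no reader counterpart
  R1 fires at attempts
  R1 fires at height
  R3 fires at verified
  => backward: BREAKING (3)
checking forward for Ticket: reader v1 against writer v2:
  codes <- codes (map<string, int32> -> map<string, int32>, writer optional)
  contact <- contact (Meta -> Meta, writer required)
  country <- country (string -> string, writer required)
  age <- age (int32 -> int32, writer required)
  verified <- verified (string -> bool, writer required)
  attempts <- attempts (int64 -> int64, writer required)
  avatar <- avatar (bytes -> bytes, writer required)
  writer field height has no reader counterpart
  contact.quantity: no writer match
  contact.score: no writer match
  contact.duration <- contact.duration (int32 -> int32, writer optional)
  R1 fires at contact.quantity
  R3 fires at verified
  => forward: BREAKING (2)


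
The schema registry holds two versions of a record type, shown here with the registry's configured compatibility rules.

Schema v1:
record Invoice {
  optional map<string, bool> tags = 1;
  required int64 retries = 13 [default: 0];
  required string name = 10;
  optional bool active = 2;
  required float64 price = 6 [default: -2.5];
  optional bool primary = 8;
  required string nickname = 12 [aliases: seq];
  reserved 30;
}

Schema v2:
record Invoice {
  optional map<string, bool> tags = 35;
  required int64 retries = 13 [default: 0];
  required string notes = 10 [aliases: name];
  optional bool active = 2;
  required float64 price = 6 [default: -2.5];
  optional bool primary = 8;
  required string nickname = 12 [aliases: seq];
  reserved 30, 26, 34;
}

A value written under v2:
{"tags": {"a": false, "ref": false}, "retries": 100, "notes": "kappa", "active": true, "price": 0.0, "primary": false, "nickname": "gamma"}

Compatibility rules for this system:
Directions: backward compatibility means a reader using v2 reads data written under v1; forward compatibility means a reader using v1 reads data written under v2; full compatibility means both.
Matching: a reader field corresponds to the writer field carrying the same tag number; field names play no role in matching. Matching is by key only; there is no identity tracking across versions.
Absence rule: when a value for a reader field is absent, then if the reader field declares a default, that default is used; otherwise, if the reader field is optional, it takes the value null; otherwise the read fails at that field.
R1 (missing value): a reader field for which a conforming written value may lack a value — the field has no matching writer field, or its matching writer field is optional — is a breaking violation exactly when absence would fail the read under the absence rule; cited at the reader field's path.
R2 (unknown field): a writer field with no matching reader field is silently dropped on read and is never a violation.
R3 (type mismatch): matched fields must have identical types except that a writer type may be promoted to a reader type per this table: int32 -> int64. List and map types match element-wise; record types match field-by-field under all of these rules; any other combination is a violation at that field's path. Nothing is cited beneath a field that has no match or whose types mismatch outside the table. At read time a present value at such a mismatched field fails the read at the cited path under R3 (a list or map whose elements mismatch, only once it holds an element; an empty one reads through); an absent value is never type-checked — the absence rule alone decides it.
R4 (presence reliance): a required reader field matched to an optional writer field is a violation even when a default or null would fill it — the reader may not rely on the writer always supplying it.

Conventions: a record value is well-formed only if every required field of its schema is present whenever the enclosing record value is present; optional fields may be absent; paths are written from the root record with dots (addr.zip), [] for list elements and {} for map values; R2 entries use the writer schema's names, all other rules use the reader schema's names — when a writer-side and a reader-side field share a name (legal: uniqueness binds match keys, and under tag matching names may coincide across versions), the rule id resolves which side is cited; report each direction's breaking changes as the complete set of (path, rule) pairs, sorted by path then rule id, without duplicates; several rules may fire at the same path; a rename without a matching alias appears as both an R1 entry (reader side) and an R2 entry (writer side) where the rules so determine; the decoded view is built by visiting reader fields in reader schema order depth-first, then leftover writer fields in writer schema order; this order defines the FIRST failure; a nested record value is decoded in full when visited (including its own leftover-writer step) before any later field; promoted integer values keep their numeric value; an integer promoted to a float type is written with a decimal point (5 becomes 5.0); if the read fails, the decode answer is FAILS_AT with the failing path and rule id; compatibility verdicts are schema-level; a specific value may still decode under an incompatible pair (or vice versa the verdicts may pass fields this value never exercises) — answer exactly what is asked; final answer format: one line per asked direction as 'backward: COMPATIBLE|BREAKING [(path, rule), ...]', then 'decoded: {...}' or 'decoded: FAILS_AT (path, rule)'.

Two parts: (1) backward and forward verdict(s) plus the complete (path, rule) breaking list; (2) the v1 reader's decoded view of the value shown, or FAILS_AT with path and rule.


arrows below run writer -> reader for Invoice
backward for Invoice (reader v2, writer v1):
  tags: no writer match
  retries: paired with writer retries (int64 -> int64; writer required)
  notes: paired with writer name (string -> string; writer required)
  active: paired with writer active (bool -> bool; writer optional)
  price: paired with writer price (float64 -> float64; writer required)
  primary: paired with writer primary (bool -> bool; writer optional)
  nickname: paired with writer nickname (string -> string; writer required)
  writer field tags has no reader counterpart
  => backward verdict for Invoice: COMPATIBLE, no violations
forward for Invoice (reader v1, writer v2):
  tags: no writer match
  retries: paired with writer retries (int64 -> int64; writer required)
  name: paired with writer notes (string -> string; writer required)
  active: paired with writer active (bool -> bool; writer optional)
  price: paired with writer price (float64 -> float64; writer required)
  primary: paired with writer primary (bool -> bool; writer optional)
  nickname: paired with writer nickname (string -> string; writer required)
  writer field tags has no reader counterpart
  => forward verdict for Invoice: COMPATIBLE, no violations
decode walk for Invoice under reader schema v1:
  tags := null (missing; optional => null)
  retries := 100
  name := "kappa" (from writer notes)
  active := true
  price := 0.0
  primary := false
  nickname := "gamma"
  writer tags: no reader field; dropped
  => decoded: {"tags": null, "retries": 100, "name": "kappa", "active": true, "price": 0.0, "primary": false, "nickname": "gamma"}

backward: COMPATIBLE []; forward: COMPATIBLE []; decoded: {"tags": null, "retries": 100, "name": "kappa", "active": true, "price": 0.0, "primary": false, "nickname": "gamma"}
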